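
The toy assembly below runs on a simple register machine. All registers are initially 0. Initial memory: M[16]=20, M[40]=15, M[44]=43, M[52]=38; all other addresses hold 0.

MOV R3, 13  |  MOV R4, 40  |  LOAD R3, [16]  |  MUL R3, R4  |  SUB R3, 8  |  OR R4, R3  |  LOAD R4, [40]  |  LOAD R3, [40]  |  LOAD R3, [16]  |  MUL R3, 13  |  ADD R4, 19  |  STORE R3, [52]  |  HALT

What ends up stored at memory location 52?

R3=13
R4=40
R3=M[16]=20
R3=20*40=800
R3=800-8=792
R4=40|792=824
R4=M[40]=15
R3=M[40]=15
R3=M[16]=20
R3=20*13=260
R4=15+19=34
STORE R3, [52] → M[52]=260
halt.

260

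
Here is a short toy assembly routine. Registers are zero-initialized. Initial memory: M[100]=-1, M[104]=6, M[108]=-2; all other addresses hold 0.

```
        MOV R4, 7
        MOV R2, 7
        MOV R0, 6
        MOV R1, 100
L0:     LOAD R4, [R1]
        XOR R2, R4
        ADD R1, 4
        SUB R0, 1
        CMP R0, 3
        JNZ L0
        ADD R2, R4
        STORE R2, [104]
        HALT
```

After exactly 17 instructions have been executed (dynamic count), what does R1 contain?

MOV R4, 7 → R4=7
MOV R2, 7 → R2=7
MOV R0, 6 → R0=6
MOV R1, 100 → R1=100
LOAD R4, [R1] → R4=M[100]=-1
XOR R2, R4 → R2=7^(-1)=-8
ADD R1, 4 → R1=100+4=104
SUB R0, 1 → R0=6-1=5
CMP R0, 3  (cmp 5,3)
JNZ L0: taken
LOAD R4, [R1] → R4=M[104]=6
XOR R2, R4 → R2=(-8)^6=-2
ADD R1, 4 → R1=104+4=108
SUB R0, 1 → R0=5-1=4
CMP R0, 3  (cmp 4,3)
JNZ L0: taken
LOAD R4, [R1] → R4=M[108]=-2
After step 17: R1 = 108.

108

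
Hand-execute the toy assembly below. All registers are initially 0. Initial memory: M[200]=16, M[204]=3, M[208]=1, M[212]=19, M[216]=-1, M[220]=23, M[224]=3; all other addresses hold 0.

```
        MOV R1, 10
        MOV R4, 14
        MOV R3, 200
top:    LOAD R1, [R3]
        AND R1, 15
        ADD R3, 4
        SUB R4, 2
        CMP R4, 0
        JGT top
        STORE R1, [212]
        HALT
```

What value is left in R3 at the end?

228

after MOV R1, 10: R1=10
after MOV R4, 14: R4=14
after MOV R3, 200: R3=200
after LOAD R1, [R3]: R1=M[200]=16
after AND R1, 15: R1=16&15=0
after ADD R3, 4: R3=200+4=204
after SUB R4, 2: R4=14-2=12
CMP R4, 0  (cmp 12,0)
JGT top: taken
after LOAD R1, [R3]: R1=M[204]=3
after AND R1, 15: R1=3&15=3
after ADD R3, 4: R3=204+4=208
after SUB R4, 2: R4=12-2=10
CMP R4, 0  (cmp 10,0)
JGT top: taken
after LOAD R1, [R3]: R1=M[208]=1
after AND R1, 15: R1=1&15=1
after ADD R3, 4: R3=208+4=212
after SUB R4, 2: R4=10-2=8
CMP R4, 0  (cmp 8,0)
JGT top: taken
after LOAD R1, [R3]: R1=M[212]=19
after AND R1, 15: R1=19&15=3
after ADD R3, 4: R3=212+4=216
after SUB R4, 2: R4=8-2=6
CMP R4, 0  (cmp 6,0)
JGT top: taken
after LOAD R1, [R3]: R1=M[216]=-1
after AND R1, 15: R1=(-1)&15=15
after ADD R3, 4: R3=216+4=220
after SUB R4, 2: R4=6-2=4
CMP R4, 0  (cmp 4,0)
JGT top: taken
after LOAD R1, [R3]: R1=M[220]=23
after AND R1, 15: R1=23&15=7
after ADD R3, 4: R3=220+4=224
after SUB R4, 2: R4=4-2=2
CMP R4, 0  (cmp 2,0)
JGT top: taken
after LOAD R1, [R3]: R1=M[224]=3
after AND R1, 15: R1=3&15=3
after ADD R3, 4: R3=224+4=228
after SUB R4, 2: R4=2-2=0
CMP R4, 0  (cmp 0,0)
JGT top: not taken
STORE R1, [212] → M[212]=3
halt.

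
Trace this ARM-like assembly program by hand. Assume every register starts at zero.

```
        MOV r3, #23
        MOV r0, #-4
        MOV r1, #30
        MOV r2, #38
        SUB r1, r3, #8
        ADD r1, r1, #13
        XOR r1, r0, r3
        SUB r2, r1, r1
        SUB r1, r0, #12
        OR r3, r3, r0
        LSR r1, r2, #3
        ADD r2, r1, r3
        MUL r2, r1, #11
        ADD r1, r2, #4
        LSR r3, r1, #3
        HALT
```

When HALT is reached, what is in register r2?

r3=23
r0=-4
r1=30
r2=38
r1=23-8=15
r1=15+13=28
r1=(-4)^23=-21
r2=(-21)-(-21)=0
r1=(-4)-12=-16
r3=23|(-4)=-1
r1=0>>3=0
r2=0+(-1)=-1
r2=0*11=0
r1=0+4=4
r3=4>>3=0
halt.

0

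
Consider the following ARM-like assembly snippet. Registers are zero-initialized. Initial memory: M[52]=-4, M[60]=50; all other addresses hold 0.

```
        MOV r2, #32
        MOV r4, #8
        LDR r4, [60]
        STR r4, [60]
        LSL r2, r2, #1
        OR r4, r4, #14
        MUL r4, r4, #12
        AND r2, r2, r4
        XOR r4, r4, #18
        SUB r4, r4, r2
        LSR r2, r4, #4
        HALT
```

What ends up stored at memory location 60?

MOV r2, #32 → r2=32
MOV r4, #8 → r4=8
LDR r4, [60] → r4=M[60]=50
STR r4, [60] → M[60]=50
LSL r2, r2, #1 → r2=32<<1=64
OR r4, r4, #14 → r4=50|14=62
MUL r4, r4, #12 → r4=62*12=744
AND r2, r2, r4 → r2=64&744=64
XOR r4, r4, #18 → r4=744^18=762
SUB r4, r4, r2 → r4=762-64=698
LSR r2, r4, #4 → r2=698>>4=43
halt.

50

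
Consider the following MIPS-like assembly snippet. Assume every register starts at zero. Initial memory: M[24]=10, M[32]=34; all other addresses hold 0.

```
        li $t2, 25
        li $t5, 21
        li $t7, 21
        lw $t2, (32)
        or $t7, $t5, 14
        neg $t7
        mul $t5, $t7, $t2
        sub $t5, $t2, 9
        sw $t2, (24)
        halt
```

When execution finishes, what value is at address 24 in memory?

after li $t2, 25: $t2=25
after li $t5, 21: $t5=21
after li $t7, 21: $t7=21
after lw $t2, (32): $t2=M[32]=34
after or $t7, $t5, 14: $t7=21|14=31
after neg $t7: $t7=-(31)=-31
after mul $t5, $t7, $t2: $t5=(-31)*34=-1054
after sub $t5, $t2, 9: $t5=34-9=25
sw $t2, (24) → M[24]=34
halt.

34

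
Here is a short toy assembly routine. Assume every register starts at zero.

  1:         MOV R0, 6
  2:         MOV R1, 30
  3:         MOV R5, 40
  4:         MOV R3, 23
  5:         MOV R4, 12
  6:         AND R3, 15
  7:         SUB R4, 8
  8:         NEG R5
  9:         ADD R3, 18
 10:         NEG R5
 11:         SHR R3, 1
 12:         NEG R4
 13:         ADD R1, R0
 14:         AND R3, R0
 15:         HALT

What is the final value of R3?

R0=6
R1=30
R5=40
R3=23
R4=12
R3=23&15=7
R4=12-8=4
R5=-(40)=-40
R3=7+18=25
R5=-(-40)=40
R3=25>>1=12
R4=-(4)=-4
R1=30+6=36
R3=12&6=4
halt.

4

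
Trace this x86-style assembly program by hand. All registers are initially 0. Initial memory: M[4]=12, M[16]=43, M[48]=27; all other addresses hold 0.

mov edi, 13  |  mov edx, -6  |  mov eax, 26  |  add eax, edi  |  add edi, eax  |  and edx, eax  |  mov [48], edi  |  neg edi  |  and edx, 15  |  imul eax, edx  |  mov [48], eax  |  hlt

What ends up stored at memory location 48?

78

mov edi, 13 → edi=13
mov edx, -6 → edx=-6
mov eax, 26 → eax=26
add eax, edi → eax=26+13=39
add edi, eax → edi=13+39=52
and edx, eax → edx=(-6)&39=34
mov [48], edi → M[48]=52
neg edi → edi=-(52)=-52
and edx, 15 → edx=34&15=2
imul eax, edx → eax=39*2=78
mov [48], eax → M[48]=78
halt.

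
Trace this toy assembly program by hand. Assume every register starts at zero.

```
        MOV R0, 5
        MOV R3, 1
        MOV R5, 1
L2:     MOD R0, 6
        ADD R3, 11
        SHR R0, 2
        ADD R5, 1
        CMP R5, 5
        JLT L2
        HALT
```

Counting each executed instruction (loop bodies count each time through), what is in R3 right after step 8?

MOV R0, 5 → R0=5
MOV R3, 1 → R3=1
MOV R5, 1 → R5=1
MOD R0, 6 → R0=5%6=5
ADD R3, 11 → R3=1+11=12
SHR R0, 2 → R0=5>>2=1
ADD R5, 1 → R5=1+1=2
CMP R5, 5  (cmp 2,5)
After step 8: R3 = 12.

12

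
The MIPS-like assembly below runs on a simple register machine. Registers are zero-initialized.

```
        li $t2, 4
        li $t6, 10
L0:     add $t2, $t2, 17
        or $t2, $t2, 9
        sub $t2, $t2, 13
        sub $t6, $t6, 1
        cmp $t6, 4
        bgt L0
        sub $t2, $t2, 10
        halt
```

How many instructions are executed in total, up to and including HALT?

40

li $t2, 4 → $t2=4
li $t6, 10 → $t6=10
add $t2, $t2, 17 → $t2=4+17=21
or $t2, $t2, 9 → $t2=21|9=29
sub $t2, $t2, 13 → $t2=29-13=16
sub $t6, $t6, 1 → $t6=10-1=9
cmp $t6, 4  (cmp 9,4)
bgt L0: taken
add $t2, $t2, 17 → $t2=16+17=33
or $t2, $t2, 9 → $t2=33|9=41
sub $t2, $t2, 13 → $t2=41-13=28
sub $t6, $t6, 1 → $t6=9-1=8
cmp $t6, 4  (cmp 8,4)
bgt L0: taken
add $t2, $t2, 17 → $t2=28+17=45
or $t2, $t2, 9 → $t2=45|9=45
sub $t2, $t2, 13 → $t2=45-13=32
sub $t6, $t6, 1 → $t6=8-1=7
cmp $t6, 4  (cmp 7,4)
bgt L0: taken
add $t2, $t2, 17 → $t2=32+17=49
or $t2, $t2, 9 → $t2=49|9=57
sub $t2, $t2, 13 → $t2=57-13=44
sub $t6, $t6, 1 → $t6=7-1=6
cmp $t6, 4  (cmp 6,4)
bgt L0: taken
add $t2, $t2, 17 → $t2=44+17=61
or $t2, $t2, 9 → $t2=61|9=61
sub $t2, $t2, 13 → $t2=61-13=48
sub $t6, $t6, 1 → $t6=6-1=5
cmp $t6, 4  (cmp 5,4)
bgt L0: taken
add $t2, $t2, 17 → $t2=48+17=65
or $t2, $t2, 9 → $t2=65|9=73
sub $t2, $t2, 13 → $t2=73-13=60
sub $t6, $t6, 1 → $t6=5-1=4
cmp $t6, 4  (cmp 4,4)
bgt L0: not taken
sub $t2, $t2, 10 → $t2=60-10=50
halt.
Total executed instructions: 40.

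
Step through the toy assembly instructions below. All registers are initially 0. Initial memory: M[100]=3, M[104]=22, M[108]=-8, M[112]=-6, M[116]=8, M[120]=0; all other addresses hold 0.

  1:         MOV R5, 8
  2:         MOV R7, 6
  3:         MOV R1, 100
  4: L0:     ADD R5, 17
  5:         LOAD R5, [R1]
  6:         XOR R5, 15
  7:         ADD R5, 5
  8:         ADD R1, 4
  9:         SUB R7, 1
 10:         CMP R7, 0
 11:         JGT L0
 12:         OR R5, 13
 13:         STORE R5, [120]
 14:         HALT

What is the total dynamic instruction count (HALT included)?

R5=8
R7=6
R1=100
R5=8+17=25
R5=M[100]=3
R5=3^15=12
R5=12+5=17
R1=100+4=104
R7=6-1=5
CMP R7, 0  (cmp 5,0)
JGT L0: taken
R5=17+17=34
R5=M[104]=22
R5=22^15=25
R5=25+5=30
R1=104+4=108
R7=5-1=4
CMP R7, 0  (cmp 4,0)
JGT L0: taken
R5=30+17=47
R5=M[108]=-8
R5=(-8)^15=-9
R5=(-9)+5=-4
R1=108+4=112
R7=4-1=3
CMP R7, 0  (cmp 3,0)
JGT L0: taken
R5=(-4)+17=13
R5=M[112]=-6
R5=(-6)^15=-11
R5=(-11)+5=-6
R1=112+4=116
R7=3-1=2
CMP R7, 0  (cmp 2,0)
JGT L0: taken
R5=(-6)+17=11
R5=M[116]=8
R5=8^15=7
R5=7+5=12
R1=116+4=120
R7=2-1=1
CMP R7, 0  (cmp 1,0)
JGT L0: taken
R5=12+17=29
R5=M[120]=0
R5=0^15=15
R5=15+5=20
R1=120+4=124
R7=1-1=0
CMP R7, 0  (cmp 0,0)
JGT L0: not taken
R5=20|13=29
STORE R5, [120] → M[120]=29
halt.
Total executed instructions: 54.

54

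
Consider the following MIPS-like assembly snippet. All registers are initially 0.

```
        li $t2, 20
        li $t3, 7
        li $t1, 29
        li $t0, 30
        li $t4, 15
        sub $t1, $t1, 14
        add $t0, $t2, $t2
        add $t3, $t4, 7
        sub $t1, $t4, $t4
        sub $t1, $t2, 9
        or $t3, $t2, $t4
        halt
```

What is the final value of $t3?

31

$t2=20
$t3=7
$t1=29
$t0=30
$t4=15
$t1=29-14=15
$t0=20+20=40
$t3=15+7=22
$t1=15-15=0
$t1=20-9=11
$t3=20|15=31
halt.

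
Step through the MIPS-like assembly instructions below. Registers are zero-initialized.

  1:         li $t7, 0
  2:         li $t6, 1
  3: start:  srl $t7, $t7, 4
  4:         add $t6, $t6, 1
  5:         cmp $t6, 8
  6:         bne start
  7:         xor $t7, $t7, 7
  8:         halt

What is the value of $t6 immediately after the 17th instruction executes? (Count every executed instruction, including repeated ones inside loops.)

$t7=0
$t6=1
$t7=0>>4=0
$t6=1+1=2
cmp $t6, 8  (cmp 2,8)
bne start: taken
$t7=0>>4=0
$t6=2+1=3
cmp $t6, 8  (cmp 3,8)
bne start: taken
$t7=0>>4=0
$t6=3+1=4
cmp $t6, 8  (cmp 4,8)
bne start: taken
$t7=0>>4=0
$t6=4+1=5
cmp $t6, 8  (cmp 5,8)
After step 17: $t6 = 5.

5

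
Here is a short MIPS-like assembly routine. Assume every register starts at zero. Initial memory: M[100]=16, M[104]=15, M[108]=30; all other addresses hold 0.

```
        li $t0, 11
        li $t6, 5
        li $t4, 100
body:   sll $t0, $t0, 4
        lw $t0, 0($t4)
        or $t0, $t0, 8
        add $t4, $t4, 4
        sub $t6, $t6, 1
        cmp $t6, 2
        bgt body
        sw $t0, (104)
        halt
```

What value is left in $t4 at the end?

$t0=11
$t6=5
$t4=100
$t0=11<<4=176
$t0=M[100]=16
$t0=16|8=24
$t4=100+4=104
$t6=5-1=4
cmp $t6, 2  (cmp 4,2)
bgt body: taken
$t0=24<<4=384
$t0=M[104]=15
$t0=15|8=15
$t4=104+4=108
$t6=4-1=3
cmp $t6, 2  (cmp 3,2)
bgt body: taken
$t0=15<<4=240
$t0=M[108]=30
$t0=30|8=30
$t4=108+4=112
$t6=3-1=2
cmp $t6, 2  (cmp 2,2)
bgt body: not taken
sw $t0, (104) → M[104]=30
halt.

112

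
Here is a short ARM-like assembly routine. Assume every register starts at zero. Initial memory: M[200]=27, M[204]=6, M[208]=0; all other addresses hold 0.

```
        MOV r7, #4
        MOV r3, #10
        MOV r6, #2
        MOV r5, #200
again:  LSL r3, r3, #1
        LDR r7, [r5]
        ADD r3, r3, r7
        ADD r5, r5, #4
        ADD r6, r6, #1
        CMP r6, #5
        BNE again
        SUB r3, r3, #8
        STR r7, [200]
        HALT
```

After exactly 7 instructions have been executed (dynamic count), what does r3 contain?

r7=4
r3=10
r6=2
r5=200
r3=10<<1=20
r7=M[200]=27
r3=20+27=47
After step 7: r3 = 47.

47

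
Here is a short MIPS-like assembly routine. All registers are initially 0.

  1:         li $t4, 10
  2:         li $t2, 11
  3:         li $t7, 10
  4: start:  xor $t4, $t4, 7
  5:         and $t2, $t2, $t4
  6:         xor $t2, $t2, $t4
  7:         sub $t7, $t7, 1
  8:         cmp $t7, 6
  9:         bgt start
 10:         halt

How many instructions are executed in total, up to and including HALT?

after li $t4, 10: $t4=10
after li $t2, 11: $t2=11
after li $t7, 10: $t7=10
after xor $t4, $t4, 7: $t4=10^7=13
after and $t2, $t2, $t4: $t2=11&13=9
after xor $t2, $t2, $t4: $t2=9^13=4
after sub $t7, $t7, 1: $t7=10-1=9
cmp $t7, 6  (cmp 9,6)
bgt start: taken
after xor $t4, $t4, 7: $t4=13^7=10
after and $t2, $t2, $t4: $t2=4&10=0
after xor $t2, $t2, $t4: $t2=0^10=10
after sub $t7, $t7, 1: $t7=9-1=8
cmp $t7, 6  (cmp 8,6)
bgt start: taken
after xor $t4, $t4, 7: $t4=10^7=13
after and $t2, $t2, $t4: $t2=10&13=8
after xor $t2, $t2, $t4: $t2=8^13=5
after sub $t7, $t7, 1: $t7=8-1=7
cmp $t7, 6  (cmp 7,6)
bgt start: taken
after xor $t4, $t4, 7: $t4=13^7=10
after and $t2, $t2, $t4: $t2=5&10=0
after xor $t2, $t2, $t4: $t2=0^10=10
after sub $t7, $t7, 1: $t7=7-1=6
cmp $t7, 6  (cmp 6,6)
bgt start: not taken
halt.
Total executed instructions: 28.

28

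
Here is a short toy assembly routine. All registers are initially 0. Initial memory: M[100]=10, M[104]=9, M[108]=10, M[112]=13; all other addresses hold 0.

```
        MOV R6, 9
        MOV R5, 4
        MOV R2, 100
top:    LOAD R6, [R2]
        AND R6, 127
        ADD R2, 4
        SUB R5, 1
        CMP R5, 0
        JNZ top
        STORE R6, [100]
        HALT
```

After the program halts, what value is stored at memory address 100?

13

MOV R6, 9 → R6=9
MOV R5, 4 → R5=4
MOV R2, 100 → R2=100
LOAD R6, [R2] → R6=M[100]=10
AND R6, 127 → R6=10&127=10
ADD R2, 4 → R2=100+4=104
SUB R5, 1 → R5=4-1=3
CMP R5, 0  (cmp 3,0)
JNZ top: taken
LOAD R6, [R2] → R6=M[104]=9
AND R6, 127 → R6=9&127=9
ADD R2, 4 → R2=104+4=108
SUB R5, 1 → R5=3-1=2
CMP R5, 0  (cmp 2,0)
JNZ top: taken
LOAD R6, [R2] → R6=M[108]=10
AND R6, 127 → R6=10&127=10
ADD R2, 4 → R2=108+4=112
SUB R5, 1 → R5=2-1=1
CMP R5, 0  (cmp 1,0)
JNZ top: taken
LOAD R6, [R2] → R6=M[112]=13
AND R6, 127 → R6=13&127=13
ADD R2, 4 → R2=112+4=116
SUB R5, 1 → R5=1-1=0
CMP R5, 0  (cmp 0,0)
JNZ top: not taken
STORE R6, [100] → M[100]=13
halt.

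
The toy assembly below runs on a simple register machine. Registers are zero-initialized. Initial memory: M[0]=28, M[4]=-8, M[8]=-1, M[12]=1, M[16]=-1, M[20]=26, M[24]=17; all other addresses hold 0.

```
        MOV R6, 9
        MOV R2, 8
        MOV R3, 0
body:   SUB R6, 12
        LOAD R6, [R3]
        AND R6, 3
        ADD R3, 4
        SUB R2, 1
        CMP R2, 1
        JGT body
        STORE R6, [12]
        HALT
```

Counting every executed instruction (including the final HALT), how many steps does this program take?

54

MOV R6, 9 → R6=9
MOV R2, 8 → R2=8
MOV R3, 0 → R3=0
SUB R6, 12 → R6=9-12=-3
LOAD R6, [R3] → R6=M[0]=28
AND R6, 3 → R6=28&3=0
ADD R3, 4 → R3=0+4=4
SUB R2, 1 → R2=8-1=7
CMP R2, 1  (cmp 7,1)
JGT body: taken
SUB R6, 12 → R6=0-12=-12
LOAD R6, [R3] → R6=M[4]=-8
AND R6, 3 → R6=(-8)&3=0
ADD R3, 4 → R3=4+4=8
SUB R2, 1 → R2=7-1=6
CMP R2, 1  (cmp 6,1)
JGT body: taken
SUB R6, 12 → R6=0-12=-12
LOAD R6, [R3] → R6=M[8]=-1
AND R6, 3 → R6=(-1)&3=3
ADD R3, 4 → R3=8+4=12
SUB R2, 1 → R2=6-1=5
CMP R2, 1  (cmp 5,1)
JGT body: taken
SUB R6, 12 → R6=3-12=-9
LOAD R6, [R3] → R6=M[12]=1
AND R6, 3 → R6=1&3=1
ADD R3, 4 → R3=12+4=16
SUB R2, 1 → R2=5-1=4
CMP R2, 1  (cmp 4,1)
JGT body: taken
SUB R6, 12 → R6=1-12=-11
LOAD R6, [R3] → R6=M[16]=-1
AND R6, 3 → R6=(-1)&3=3
ADD R3, 4 → R3=16+4=20
SUB R2, 1 → R2=4-1=3
CMP R2, 1  (cmp 3,1)
JGT body: taken
SUB R6, 12 → R6=3-12=-9
LOAD R6, [R3] → R6=M[20]=26
AND R6, 3 → R6=26&3=2
ADD R3, 4 → R3=20+4=24
SUB R2, 1 → R2=3-1=2
CMP R2, 1  (cmp 2,1)
JGT body: taken
SUB R6, 12 → R6=2-12=-10
LOAD R6, [R3] → R6=M[24]=17
AND R6, 3 → R6=17&3=1
ADD R3, 4 → R3=24+4=28
SUB R2, 1 → R2=2-1=1
CMP R2, 1  (cmp 1,1)
JGT body: not taken
STORE R6, [12] → M[12]=1
halt.
Total executed instructions: 54.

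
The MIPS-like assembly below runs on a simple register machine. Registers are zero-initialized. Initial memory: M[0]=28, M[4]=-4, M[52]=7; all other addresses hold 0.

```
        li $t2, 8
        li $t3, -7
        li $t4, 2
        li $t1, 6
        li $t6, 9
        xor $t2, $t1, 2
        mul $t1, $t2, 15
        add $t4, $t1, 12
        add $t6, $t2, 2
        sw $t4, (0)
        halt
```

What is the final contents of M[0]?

72

$t2=8
$t3=-7
$t4=2
$t1=6
$t6=9
$t2=6^2=4
$t1=4*15=60
$t4=60+12=72
$t6=4+2=6
sw $t4, (0) → M[0]=72
halt.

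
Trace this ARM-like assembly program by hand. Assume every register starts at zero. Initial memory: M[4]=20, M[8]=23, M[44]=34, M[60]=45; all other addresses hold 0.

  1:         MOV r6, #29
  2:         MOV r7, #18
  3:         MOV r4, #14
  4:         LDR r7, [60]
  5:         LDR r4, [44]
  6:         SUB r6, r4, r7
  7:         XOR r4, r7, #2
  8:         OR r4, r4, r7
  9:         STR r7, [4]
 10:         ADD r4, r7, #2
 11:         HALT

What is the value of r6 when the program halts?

after MOV r6, #29: r6=29
after MOV r7, #18: r7=18
after MOV r4, #14: r4=14
after LDR r7, [60]: r7=M[60]=45
after LDR r4, [44]: r4=M[44]=34
after SUB r6, r4, r7: r6=34-45=-11
after XOR r4, r7, #2: r4=45^2=47
after OR r4, r4, r7: r4=47|45=47
STR r7, [4] → M[4]=45
after ADD r4, r7, #2: r4=45+2=47
halt.

-11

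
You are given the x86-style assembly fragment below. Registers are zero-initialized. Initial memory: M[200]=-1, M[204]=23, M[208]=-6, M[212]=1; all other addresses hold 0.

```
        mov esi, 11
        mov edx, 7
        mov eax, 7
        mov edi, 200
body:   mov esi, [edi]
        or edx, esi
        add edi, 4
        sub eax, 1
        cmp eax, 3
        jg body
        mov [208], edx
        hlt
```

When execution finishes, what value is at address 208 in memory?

mov esi, 11 → esi=11
mov edx, 7 → edx=7
mov eax, 7 → eax=7
mov edi, 200 → edi=200
mov esi, [edi] → esi=M[200]=-1
or edx, esi → edx=7|(-1)=-1
add edi, 4 → edi=200+4=204
sub eax, 1 → eax=7-1=6
cmp eax, 3  (cmp 6,3)
jg body: taken
mov esi, [edi] → esi=M[204]=23
or edx, esi → edx=(-1)|23=-1
add edi, 4 → edi=204+4=208
sub eax, 1 → eax=6-1=5
cmp eax, 3  (cmp 5,3)
jg body: taken
mov esi, [edi] → esi=M[208]=-6
or edx, esi → edx=(-1)|(-6)=-1
add edi, 4 → edi=208+4=212
sub eax, 1 → eax=5-1=4
cmp eax, 3  (cmp 4,3)
jg body: taken
mov esi, [edi] → esi=M[212]=1
or edx, esi → edx=(-1)|1=-1
add edi, 4 → edi=212+4=216
sub eax, 1 → eax=4-1=3
cmp eax, 3  (cmp 3,3)
jg body: not taken
mov [208], edx → M[208]=-1
halt.

-1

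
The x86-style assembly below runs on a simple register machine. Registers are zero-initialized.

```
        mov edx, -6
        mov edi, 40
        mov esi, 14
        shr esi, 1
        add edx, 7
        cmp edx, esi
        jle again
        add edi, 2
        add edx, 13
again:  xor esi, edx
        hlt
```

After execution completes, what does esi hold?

6

edx=-6
edi=40
esi=14
esi=14>>1=7
edx=(-6)+7=1
cmp edx, esi  (cmp 1,7)
jle again: taken
esi=7^1=6
halt.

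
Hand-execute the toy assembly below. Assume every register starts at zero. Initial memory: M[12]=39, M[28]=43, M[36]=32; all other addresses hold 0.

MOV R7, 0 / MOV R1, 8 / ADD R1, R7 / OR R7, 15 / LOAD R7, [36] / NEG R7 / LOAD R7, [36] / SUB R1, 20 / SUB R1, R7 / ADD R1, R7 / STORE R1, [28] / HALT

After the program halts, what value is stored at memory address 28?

-12

R7=0
R1=8
R1=8+0=8
R7=0|15=15
R7=M[36]=32
R7=-(32)=-32
R7=M[36]=32
R1=8-20=-12
R1=(-12)-32=-44
R1=(-44)+32=-12
STORE R1, [28] → M[28]=-12
halt.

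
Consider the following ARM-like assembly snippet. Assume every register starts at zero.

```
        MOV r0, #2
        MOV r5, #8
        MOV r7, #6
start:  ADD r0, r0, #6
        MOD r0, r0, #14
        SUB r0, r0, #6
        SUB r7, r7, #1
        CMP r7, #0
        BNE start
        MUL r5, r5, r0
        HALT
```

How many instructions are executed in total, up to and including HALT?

41

r0=2
r5=8
r7=6
r0=2+6=8
r0=8%14=8
r0=8-6=2
r7=6-1=5
CMP r7, #0  (cmp 5,0)
BNE start: taken
r0=2+6=8
r0=8%14=8
r0=8-6=2
r7=5-1=4
CMP r7, #0  (cmp 4,0)
BNE start: taken
r0=2+6=8
r0=8%14=8
r0=8-6=2
r7=4-1=3
CMP r7, #0  (cmp 3,0)
BNE start: taken
r0=2+6=8
r0=8%14=8
r0=8-6=2
r7=3-1=2
CMP r7, #0  (cmp 2,0)
BNE start: taken
r0=2+6=8
r0=8%14=8
r0=8-6=2
r7=2-1=1
CMP r7, #0  (cmp 1,0)
BNE start: taken
r0=2+6=8
r0=8%14=8
r0=8-6=2
r7=1-1=0
CMP r7, #0  (cmp 0,0)
BNE start: not taken
r5=8*2=16
halt.
Total executed instructions: 41.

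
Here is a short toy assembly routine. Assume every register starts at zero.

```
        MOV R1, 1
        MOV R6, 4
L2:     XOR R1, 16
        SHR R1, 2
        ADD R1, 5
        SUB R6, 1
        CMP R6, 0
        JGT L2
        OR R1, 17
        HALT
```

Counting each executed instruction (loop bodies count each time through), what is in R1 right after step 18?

11

MOV R1, 1 → R1=1
MOV R6, 4 → R6=4
XOR R1, 16 → R1=1^16=17
SHR R1, 2 → R1=17>>2=4
ADD R1, 5 → R1=4+5=9
SUB R6, 1 → R6=4-1=3
CMP R6, 0  (cmp 3,0)
JGT L2: taken
XOR R1, 16 → R1=9^16=25
SHR R1, 2 → R1=25>>2=6
ADD R1, 5 → R1=6+5=11
SUB R6, 1 → R6=3-1=2
CMP R6, 0  (cmp 2,0)
JGT L2: taken
XOR R1, 16 → R1=11^16=27
SHR R1, 2 → R1=27>>2=6
ADD R1, 5 → R1=6+5=11
SUB R6, 1 → R6=2-1=1
After step 18: R1 = 11.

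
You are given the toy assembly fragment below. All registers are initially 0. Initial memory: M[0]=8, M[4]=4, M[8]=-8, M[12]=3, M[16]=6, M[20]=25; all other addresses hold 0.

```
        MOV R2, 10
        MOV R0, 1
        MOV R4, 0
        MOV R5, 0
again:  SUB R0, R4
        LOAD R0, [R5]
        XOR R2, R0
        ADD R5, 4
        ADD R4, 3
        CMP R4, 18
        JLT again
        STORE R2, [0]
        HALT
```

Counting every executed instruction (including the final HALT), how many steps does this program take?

after MOV R2, 10: R2=10
after MOV R0, 1: R0=1
after MOV R4, 0: R4=0
after MOV R5, 0: R5=0
after SUB R0, R4: R0=1-0=1
after LOAD R0, [R5]: R0=M[0]=8
after XOR R2, R0: R2=10^8=2
after ADD R5, 4: R5=0+4=4
after ADD R4, 3: R4=0+3=3
CMP R4, 18  (cmp 3,18)
JLT again: taken
after SUB R0, R4: R0=8-3=5
after LOAD R0, [R5]: R0=M[4]=4
after XOR R2, R0: R2=2^4=6
after ADD R5, 4: R5=4+4=8
after ADD R4, 3: R4=3+3=6
CMP R4, 18  (cmp 6,18)
JLT again: taken
after SUB R0, R4: R0=4-6=-2
after LOAD R0, [R5]: R0=M[8]=-8
after XOR R2, R0: R2=6^(-8)=-2
after ADD R5, 4: R5=8+4=12
after ADD R4, 3: R4=6+3=9
CMP R4, 18  (cmp 9,18)
JLT again: taken
after SUB R0, R4: R0=(-8)-9=-17
after LOAD R0, [R5]: R0=M[12]=3
after XOR R2, R0: R2=(-2)^3=-3
after ADD R5, 4: R5=12+4=16
after ADD R4, 3: R4=9+3=12
CMP R4, 18  (cmp 12,18)
JLT again: taken
after SUB R0, R4: R0=3-12=-9
after LOAD R0, [R5]: R0=M[16]=6
after XOR R2, R0: R2=(-3)^6=-5
after ADD R5, 4: R5=16+4=20
after ADD R4, 3: R4=12+3=15
CMP R4, 18  (cmp 15,18)
JLT again: taken
after SUB R0, R4: R0=6-15=-9
after LOAD R0, [R5]: R0=M[20]=25
after XOR R2, R0: R2=(-5)^25=-30
after ADD R5, 4: R5=20+4=24
after ADD R4, 3: R4=15+3=18
CMP R4, 18  (cmp 18,18)
JLT again: not taken
STORE R2, [0] → M[0]=-30
halt.
Total executed instructions: 48.

48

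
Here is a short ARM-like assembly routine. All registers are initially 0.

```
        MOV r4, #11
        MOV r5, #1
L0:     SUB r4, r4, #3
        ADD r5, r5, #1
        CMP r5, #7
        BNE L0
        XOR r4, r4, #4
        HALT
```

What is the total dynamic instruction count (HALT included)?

r4=11
r5=1
r4=11-3=8
r5=1+1=2
CMP r5, #7  (cmp 2,7)
BNE L0: taken
r4=8-3=5
r5=2+1=3
CMP r5, #7  (cmp 3,7)
BNE L0: taken
r4=5-3=2
r5=3+1=4
CMP r5, #7  (cmp 4,7)
BNE L0: taken
r4=2-3=-1
r5=4+1=5
CMP r5, #7  (cmp 5,7)
BNE L0: taken
r4=(-1)-3=-4
r5=5+1=6
CMP r5, #7  (cmp 6,7)
BNE L0: taken
r4=(-4)-3=-7
r5=6+1=7
CMP r5, #7  (cmp 7,7)
BNE L0: not taken
r4=(-7)^4=-3
halt.
Total executed instructions: 28.

28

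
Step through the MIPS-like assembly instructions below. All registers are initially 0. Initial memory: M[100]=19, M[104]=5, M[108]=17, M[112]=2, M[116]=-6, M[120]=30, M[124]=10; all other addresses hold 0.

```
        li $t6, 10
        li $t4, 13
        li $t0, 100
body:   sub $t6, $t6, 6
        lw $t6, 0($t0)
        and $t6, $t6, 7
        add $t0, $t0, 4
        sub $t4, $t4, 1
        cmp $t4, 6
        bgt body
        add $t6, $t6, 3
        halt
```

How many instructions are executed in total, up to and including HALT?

54

$t6=10
$t4=13
$t0=100
$t6=10-6=4
$t6=M[100]=19
$t6=19&7=3
$t0=100+4=104
$t4=13-1=12
cmp $t4, 6  (cmp 12,6)
bgt body: taken
$t6=3-6=-3
$t6=M[104]=5
$t6=5&7=5
$t0=104+4=108
$t4=12-1=11
cmp $t4, 6  (cmp 11,6)
bgt body: taken
$t6=5-6=-1
$t6=M[108]=17
$t6=17&7=1
$t0=108+4=112
$t4=11-1=10
cmp $t4, 6  (cmp 10,6)
bgt body: taken
$t6=1-6=-5
$t6=M[112]=2
$t6=2&7=2
$t0=112+4=116
$t4=10-1=9
cmp $t4, 6  (cmp 9,6)
bgt body: taken
$t6=2-6=-4
$t6=M[116]=-6
$t6=(-6)&7=2
$t0=116+4=120
$t4=9-1=8
cmp $t4, 6  (cmp 8,6)
bgt body: taken
$t6=2-6=-4
$t6=M[120]=30
$t6=30&7=6
$t0=120+4=124
$t4=8-1=7
cmp $t4, 6  (cmp 7,6)
bgt body: taken
$t6=6-6=0
$t6=M[124]=10
$t6=10&7=2
$t0=124+4=128
$t4=7-1=6
cmp $t4, 6  (cmp 6,6)
bgt body: not taken
$t6=2+3=5
halt.
Total executed instructions: 54.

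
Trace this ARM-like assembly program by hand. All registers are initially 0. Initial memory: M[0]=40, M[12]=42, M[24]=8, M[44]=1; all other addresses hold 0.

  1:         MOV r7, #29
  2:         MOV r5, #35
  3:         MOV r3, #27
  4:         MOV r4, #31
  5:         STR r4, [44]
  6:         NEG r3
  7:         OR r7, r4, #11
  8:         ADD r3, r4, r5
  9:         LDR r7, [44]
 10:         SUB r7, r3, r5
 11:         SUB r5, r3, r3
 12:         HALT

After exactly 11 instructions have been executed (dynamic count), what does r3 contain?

66

after MOV r7, #29: r7=29
after MOV r5, #35: r5=35
after MOV r3, #27: r3=27
after MOV r4, #31: r4=31
STR r4, [44] → M[44]=31
after NEG r3: r3=-(27)=-27
after OR r7, r4, #11: r7=31|11=31
after ADD r3, r4, r5: r3=31+35=66
after LDR r7, [44]: r7=M[44]=31
after SUB r7, r3, r5: r7=66-35=31
after SUB r5, r3, r3: r5=66-66=0
After step 11: r3 = 66.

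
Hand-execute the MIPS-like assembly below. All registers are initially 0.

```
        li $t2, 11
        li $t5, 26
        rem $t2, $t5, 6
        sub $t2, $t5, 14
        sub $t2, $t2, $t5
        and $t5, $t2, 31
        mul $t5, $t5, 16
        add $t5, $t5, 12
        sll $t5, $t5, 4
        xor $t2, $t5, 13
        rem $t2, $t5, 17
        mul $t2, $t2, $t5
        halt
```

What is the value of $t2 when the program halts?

28800

after li $t2, 11: $t2=11
after li $t5, 26: $t5=26
after rem $t2, $t5, 6: $t2=26%6=2
after sub $t2, $t5, 14: $t2=26-14=12
after sub $t2, $t2, $t5: $t2=12-26=-14
after and $t5, $t2, 31: $t5=(-14)&31=18
after mul $t5, $t5, 16: $t5=18*16=288
after add $t5, $t5, 12: $t5=288+12=300
after sll $t5, $t5, 4: $t5=300<<4=4800
after xor $t2, $t5, 13: $t2=4800^13=4813
after rem $t2, $t5, 17: $t2=4800%17=6
after mul $t2, $t2, $t5: $t2=6*4800=28800
halt.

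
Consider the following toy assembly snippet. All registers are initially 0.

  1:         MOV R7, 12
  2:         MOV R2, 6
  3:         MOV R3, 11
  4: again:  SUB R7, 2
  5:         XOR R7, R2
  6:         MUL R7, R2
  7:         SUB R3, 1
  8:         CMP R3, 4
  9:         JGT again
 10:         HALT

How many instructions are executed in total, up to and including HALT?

46

MOV R7, 12 → R7=12
MOV R2, 6 → R2=6
MOV R3, 11 → R3=11
SUB R7, 2 → R7=12-2=10
XOR R7, R2 → R7=10^6=12
MUL R7, R2 → R7=12*6=72
SUB R3, 1 → R3=11-1=10
CMP R3, 4  (cmp 10,4)
JGT again: taken
SUB R7, 2 → R7=72-2=70
XOR R7, R2 → R7=70^6=64
MUL R7, R2 → R7=64*6=384
SUB R3, 1 → R3=10-1=9
CMP R3, 4  (cmp 9,4)
JGT again: taken
SUB R7, 2 → R7=384-2=382
XOR R7, R2 → R7=382^6=376
MUL R7, R2 → R7=376*6=2256
SUB R3, 1 → R3=9-1=8
CMP R3, 4  (cmp 8,4)
JGT again: taken
SUB R7, 2 → R7=2256-2=2254
XOR R7, R2 → R7=2254^6=2248
MUL R7, R2 → R7=2248*6=13488
SUB R3, 1 → R3=8-1=7
CMP R3, 4  (cmp 7,4)
JGT again: taken
SUB R7, 2 → R7=13488-2=13486
XOR R7, R2 → R7=13486^6=13480
MUL R7, R2 → R7=13480*6=80880
SUB R3, 1 → R3=7-1=6
CMP R3, 4  (cmp 6,4)
JGT again: taken
SUB R7, 2 → R7=80880-2=80878
XOR R7, R2 → R7=80878^6=80872
MUL R7, R2 → R7=80872*6=485232
SUB R3, 1 → R3=6-1=5
CMP R3, 4  (cmp 5,4)
JGT again: taken
SUB R7, 2 → R7=485232-2=485230
XOR R7, R2 → R7=485230^6=485224
MUL R7, R2 → R7=485224*6=2911344
SUB R3, 1 → R3=5-1=4
CMP R3, 4  (cmp 4,4)
JGT again: not taken
halt.
Total executed instructions: 46.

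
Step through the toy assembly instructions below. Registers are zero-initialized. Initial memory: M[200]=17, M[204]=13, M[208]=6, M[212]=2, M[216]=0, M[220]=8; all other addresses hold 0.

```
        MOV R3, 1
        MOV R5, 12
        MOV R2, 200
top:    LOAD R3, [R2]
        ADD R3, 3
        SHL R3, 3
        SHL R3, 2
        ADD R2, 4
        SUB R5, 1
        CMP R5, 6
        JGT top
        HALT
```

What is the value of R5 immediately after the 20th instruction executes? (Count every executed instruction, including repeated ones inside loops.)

R3=1
R5=12
R2=200
R3=M[200]=17
R3=17+3=20
R3=20<<3=160
R3=160<<2=640
R2=200+4=204
R5=12-1=11
CMP R5, 6  (cmp 11,6)
JGT top: taken
R3=M[204]=13
R3=13+3=16
R3=16<<3=128
R3=128<<2=512
R2=204+4=208
R5=11-1=10
CMP R5, 6  (cmp 10,6)
JGT top: taken
R3=M[208]=6
After step 20: R5 = 10.

10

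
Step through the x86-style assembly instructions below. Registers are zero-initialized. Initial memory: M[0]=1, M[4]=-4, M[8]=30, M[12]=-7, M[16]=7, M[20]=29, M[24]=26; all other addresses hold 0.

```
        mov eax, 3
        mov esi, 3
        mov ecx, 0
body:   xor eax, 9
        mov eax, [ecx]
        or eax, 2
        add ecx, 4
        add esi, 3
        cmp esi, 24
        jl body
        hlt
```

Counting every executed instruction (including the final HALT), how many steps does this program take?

53

mov eax, 3 → eax=3
mov esi, 3 → esi=3
mov ecx, 0 → ecx=0
xor eax, 9 → eax=3^9=10
mov eax, [ecx] → eax=M[0]=1
or eax, 2 → eax=1|2=3
add ecx, 4 → ecx=0+4=4
add esi, 3 → esi=3+3=6
cmp esi, 24  (cmp 6,24)
jl body: taken
xor eax, 9 → eax=3^9=10
mov eax, [ecx] → eax=M[4]=-4
or eax, 2 → eax=(-4)|2=-2
add ecx, 4 → ecx=4+4=8
add esi, 3 → esi=6+3=9
cmp esi, 24  (cmp 9,24)
jl body: taken
xor eax, 9 → eax=(-2)^9=-9
mov eax, [ecx] → eax=M[8]=30
or eax, 2 → eax=30|2=30
add ecx, 4 → ecx=8+4=12
add esi, 3 → esi=9+3=12
cmp esi, 24  (cmp 12,24)
jl body: taken
xor eax, 9 → eax=30^9=23
mov eax, [ecx] → eax=M[12]=-7
or eax, 2 → eax=(-7)|2=-5
add ecx, 4 → ecx=12+4=16
add esi, 3 → esi=12+3=15
cmp esi, 24  (cmp 15,24)
jl body: taken
xor eax, 9 → eax=(-5)^9=-14
mov eax, [ecx] → eax=M[16]=7
or eax, 2 → eax=7|2=7
add ecx, 4 → ecx=16+4=20
add esi, 3 → esi=15+3=18
cmp esi, 24  (cmp 18,24)
jl body: taken
xor eax, 9 → eax=7^9=14
mov eax, [ecx] → eax=M[20]=29
or eax, 2 → eax=29|2=31
add ecx, 4 → ecx=20+4=24
add esi, 3 → esi=18+3=21
cmp esi, 24  (cmp 21,24)
jl body: taken
xor eax, 9 → eax=31^9=22
mov eax, [ecx] → eax=M[24]=26
or eax, 2 → eax=26|2=26
add ecx, 4 → ecx=24+4=28
add esi, 3 → esi=21+3=24
cmp esi, 24  (cmp 24,24)
jl body: not taken
halt.
Total executed instructions: 53.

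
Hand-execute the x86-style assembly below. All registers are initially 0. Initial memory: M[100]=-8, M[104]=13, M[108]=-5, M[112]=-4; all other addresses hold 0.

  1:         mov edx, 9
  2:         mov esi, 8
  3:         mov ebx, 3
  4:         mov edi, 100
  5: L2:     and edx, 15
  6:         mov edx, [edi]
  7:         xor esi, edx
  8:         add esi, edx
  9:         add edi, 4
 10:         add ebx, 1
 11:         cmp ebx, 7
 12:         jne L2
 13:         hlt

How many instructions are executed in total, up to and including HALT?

37

after mov edx, 9: edx=9
after mov esi, 8: esi=8
after mov ebx, 3: ebx=3
after mov edi, 100: edi=100
after and edx, 15: edx=9&15=9
after mov edx, [edi]: edx=M[100]=-8
after xor esi, edx: esi=8^(-8)=-16
after add esi, edx: esi=(-16)+(-8)=-24
after add edi, 4: edi=100+4=104
after add ebx, 1: ebx=3+1=4
cmp ebx, 7  (cmp 4,7)
jne L2: taken
after and edx, 15: edx=(-8)&15=8
after mov edx, [edi]: edx=M[104]=13
after xor esi, edx: esi=(-24)^13=-27
after add esi, edx: esi=(-27)+13=-14
after add edi, 4: edi=104+4=108
after add ebx, 1: ebx=4+1=5
cmp ebx, 7  (cmp 5,7)
jne L2: taken
after and edx, 15: edx=13&15=13
after mov edx, [edi]: edx=M[108]=-5
after xor esi, edx: esi=(-14)^(-5)=9
after add esi, edx: esi=9+(-5)=4
after add edi, 4: edi=108+4=112
after add ebx, 1: ebx=5+1=6
cmp ebx, 7  (cmp 6,7)
jne L2: taken
after and edx, 15: edx=(-5)&15=11
after mov edx, [edi]: edx=M[112]=-4
after xor esi, edx: esi=4^(-4)=-8
after add esi, edx: esi=(-8)+(-4)=-12
after add edi, 4: edi=112+4=116
after add ebx, 1: ebx=6+1=7
cmp ebx, 7  (cmp 7,7)
jne L2: not taken
halt.
Total executed instructions: 37.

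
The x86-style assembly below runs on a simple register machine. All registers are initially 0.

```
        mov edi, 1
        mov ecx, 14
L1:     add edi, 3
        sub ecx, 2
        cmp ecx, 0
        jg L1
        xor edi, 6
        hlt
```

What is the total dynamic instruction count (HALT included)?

32

mov edi, 1 → edi=1
mov ecx, 14 → ecx=14
add edi, 3 → edi=1+3=4
sub ecx, 2 → ecx=14-2=12
cmp ecx, 0  (cmp 12,0)
jg L1: taken
add edi, 3 → edi=4+3=7
sub ecx, 2 → ecx=12-2=10
cmp ecx, 0  (cmp 10,0)
jg L1: taken
add edi, 3 → edi=7+3=10
sub ecx, 2 → ecx=10-2=8
cmp ecx, 0  (cmp 8,0)
jg L1: taken
add edi, 3 → edi=10+3=13
sub ecx, 2 → ecx=8-2=6
cmp ecx, 0  (cmp 6,0)
jg L1: taken
add edi, 3 → edi=13+3=16
sub ecx, 2 → ecx=6-2=4
cmp ecx, 0  (cmp 4,0)
jg L1: taken
add edi, 3 → edi=16+3=19
sub ecx, 2 → ecx=4-2=2
cmp ecx, 0  (cmp 2,0)
jg L1: taken
add edi, 3 → edi=19+3=22
sub ecx, 2 → ecx=2-2=0
cmp ecx, 0  (cmp 0,0)
jg L1: not taken
xor edi, 6 → edi=22^6=16
halt.
Total executed instructions: 32.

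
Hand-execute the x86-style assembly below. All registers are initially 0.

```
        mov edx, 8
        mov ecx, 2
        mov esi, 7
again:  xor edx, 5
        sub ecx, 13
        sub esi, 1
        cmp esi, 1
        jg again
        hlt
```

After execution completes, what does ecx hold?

mov edx, 8 → edx=8
mov ecx, 2 → ecx=2
mov esi, 7 → esi=7
xor edx, 5 → edx=8^5=13
sub ecx, 13 → ecx=2-13=-11
sub esi, 1 → esi=7-1=6
cmp esi, 1  (cmp 6,1)
jg again: taken
xor edx, 5 → edx=13^5=8
sub ecx, 13 → ecx=(-11)-13=-24
sub esi, 1 → esi=6-1=5
cmp esi, 1  (cmp 5,1)
jg again: taken
xor edx, 5 → edx=8^5=13
sub ecx, 13 → ecx=(-24)-13=-37
sub esi, 1 → esi=5-1=4
cmp esi, 1  (cmp 4,1)
jg again: taken
xor edx, 5 → edx=13^5=8
sub ecx, 13 → ecx=(-37)-13=-50
sub esi, 1 → esi=4-1=3
cmp esi, 1  (cmp 3,1)
jg again: taken
xor edx, 5 → edx=8^5=13
sub ecx, 13 → ecx=(-50)-13=-63
sub esi, 1 → esi=3-1=2
cmp esi, 1  (cmp 2,1)
jg again: taken
xor edx, 5 → edx=13^5=8
sub ecx, 13 → ecx=(-63)-13=-76
sub esi, 1 → esi=2-1=1
cmp esi, 1  (cmp 1,1)
jg again: not taken
halt.

-76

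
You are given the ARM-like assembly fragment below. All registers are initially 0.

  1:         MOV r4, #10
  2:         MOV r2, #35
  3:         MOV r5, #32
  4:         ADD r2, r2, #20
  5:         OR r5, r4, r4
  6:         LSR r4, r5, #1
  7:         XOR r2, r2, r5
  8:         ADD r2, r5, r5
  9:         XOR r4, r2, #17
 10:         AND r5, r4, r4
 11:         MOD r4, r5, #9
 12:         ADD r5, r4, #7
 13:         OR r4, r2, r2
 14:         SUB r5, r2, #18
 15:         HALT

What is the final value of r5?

2

after MOV r4, #10: r4=10
after MOV r2, #35: r2=35
after MOV r5, #32: r5=32
after ADD r2, r2, #20: r2=35+20=55
after OR r5, r4, r4: r5=10|10=10
after LSR r4, r5, #1: r4=10>>1=5
after XOR r2, r2, r5: r2=55^10=61
after ADD r2, r5, r5: r2=10+10=20
after XOR r4, r2, #17: r4=20^17=5
after AND r5, r4, r4: r5=5&5=5
after MOD r4, r5, #9: r4=5%9=5
after ADD r5, r4, #7: r5=5+7=12
after OR r4, r2, r2: r4=20|20=20
after SUB r5, r2, #18: r5=20-18=2
halt.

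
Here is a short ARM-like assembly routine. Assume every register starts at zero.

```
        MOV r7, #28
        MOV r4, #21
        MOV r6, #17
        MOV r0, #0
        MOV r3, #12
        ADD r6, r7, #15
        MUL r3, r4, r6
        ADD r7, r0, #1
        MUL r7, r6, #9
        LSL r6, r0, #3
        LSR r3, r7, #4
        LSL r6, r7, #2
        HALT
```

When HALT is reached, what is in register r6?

1548

after MOV r7, #28: r7=28
after MOV r4, #21: r4=21
after MOV r6, #17: r6=17
after MOV r0, #0: r0=0
after MOV r3, #12: r3=12
after ADD r6, r7, #15: r6=28+15=43
after MUL r3, r4, r6: r3=21*43=903
after ADD r7, r0, #1: r7=0+1=1
after MUL r7, r6, #9: r7=43*9=387
after LSL r6, r0, #3: r6=0<<3=0
after LSR r3, r7, #4: r3=387>>4=24
after LSL r6, r7, #2: r6=387<<2=1548
halt.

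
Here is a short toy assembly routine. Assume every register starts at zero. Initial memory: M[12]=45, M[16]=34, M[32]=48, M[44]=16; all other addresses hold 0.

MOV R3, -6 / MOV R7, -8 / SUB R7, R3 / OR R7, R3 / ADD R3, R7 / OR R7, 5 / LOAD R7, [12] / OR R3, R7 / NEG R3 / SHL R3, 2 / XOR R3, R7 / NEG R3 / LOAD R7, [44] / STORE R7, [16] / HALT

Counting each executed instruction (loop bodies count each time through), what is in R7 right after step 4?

MOV R3, -6 → R3=-6
MOV R7, -8 → R7=-8
SUB R7, R3 → R7=(-8)-(-6)=-2
OR R7, R3 → R7=(-2)|(-6)=-2
After step 4: R7 = -2.

-2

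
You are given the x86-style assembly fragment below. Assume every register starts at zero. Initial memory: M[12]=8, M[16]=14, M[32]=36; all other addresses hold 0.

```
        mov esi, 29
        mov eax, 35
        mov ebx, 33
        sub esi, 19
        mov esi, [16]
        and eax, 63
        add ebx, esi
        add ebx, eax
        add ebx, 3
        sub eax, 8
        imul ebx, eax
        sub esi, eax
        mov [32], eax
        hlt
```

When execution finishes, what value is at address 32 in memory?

after mov esi, 29: esi=29
after mov eax, 35: eax=35
after mov ebx, 33: ebx=33
after sub esi, 19: esi=29-19=10
after mov esi, [16]: esi=M[16]=14
after and eax, 63: eax=35&63=35
after add ebx, esi: ebx=33+14=47
after add ebx, eax: ebx=47+35=82
after add ebx, 3: ebx=82+3=85
after sub eax, 8: eax=35-8=27
after imul ebx, eax: ebx=85*27=2295
after sub esi, eax: esi=14-27=-13
mov [32], eax → M[32]=27
halt.

27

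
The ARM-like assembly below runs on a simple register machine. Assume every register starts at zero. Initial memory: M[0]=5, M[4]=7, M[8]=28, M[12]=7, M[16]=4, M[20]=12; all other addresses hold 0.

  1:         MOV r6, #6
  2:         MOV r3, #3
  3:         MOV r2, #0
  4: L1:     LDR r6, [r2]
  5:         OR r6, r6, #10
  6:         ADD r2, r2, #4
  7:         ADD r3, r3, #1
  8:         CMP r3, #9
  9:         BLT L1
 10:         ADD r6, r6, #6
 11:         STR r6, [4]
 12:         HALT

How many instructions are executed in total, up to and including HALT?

after MOV r6, #6: r6=6
after MOV r3, #3: r3=3
after MOV r2, #0: r2=0
after LDR r6, [r2]: r6=M[0]=5
after OR r6, r6, #10: r6=5|10=15
after ADD r2, r2, #4: r2=0+4=4
after ADD r3, r3, #1: r3=3+1=4
CMP r3, #9  (cmp 4,9)
BLT L1: taken
after LDR r6, [r2]: r6=M[4]=7
after OR r6, r6, #10: r6=7|10=15
after ADD r2, r2, #4: r2=4+4=8
after ADD r3, r3, #1: r3=4+1=5
CMP r3, #9  (cmp 5,9)
BLT L1: taken
after LDR r6, [r2]: r6=M[8]=28
after OR r6, r6, #10: r6=28|10=30
after ADD r2, r2, #4: r2=8+4=12
after ADD r3, r3, #1: r3=5+1=6
CMP r3, #9  (cmp 6,9)
BLT L1: taken
after LDR r6, [r2]: r6=M[12]=7
after OR r6, r6, #10: r6=7|10=15
after ADD r2, r2, #4: r2=12+4=16
after ADD r3, r3, #1: r3=6+1=7
CMP r3, #9  (cmp 7,9)
BLT L1: taken
after LDR r6, [r2]: r6=M[16]=4
after OR r6, r6, #10: r6=4|10=14
after ADD r2, r2, #4: r2=16+4=20
after ADD r3, r3, #1: r3=7+1=8
CMP r3, #9  (cmp 8,9)
BLT L1: taken
after LDR r6, [r2]: r6=M[20]=12
after OR r6, r6, #10: r6=12|10=14
after ADD r2, r2, #4: r2=20+4=24
after ADD r3, r3, #1: r3=8+1=9
CMP r3, #9  (cmp 9,9)
BLT L1: not taken
after ADD r6, r6, #6: r6=14+6=20
STR r6, [4] → M[4]=20
halt.
Total executed instructions: 42.

42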